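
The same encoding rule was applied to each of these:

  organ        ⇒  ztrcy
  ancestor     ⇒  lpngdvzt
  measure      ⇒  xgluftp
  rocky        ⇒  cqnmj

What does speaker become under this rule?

Shifts by position in organ: pos 0: o→z (+11), pos 1: r→t (+2), pos 2: g→r (+11), pos 3: a→c (+2) — repeating every 2. It's a Vigenère-style cipher with numeric key [11,2]: position i shifts by key[i mod 2].
For speaker: s+11=d, p+2=r, e+11=p, a+2=c, k+11=v, e+2=g, r+11=c.

drpcvgc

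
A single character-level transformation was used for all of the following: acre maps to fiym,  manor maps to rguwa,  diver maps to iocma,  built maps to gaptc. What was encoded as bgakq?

Each letter shifts forward by (position + 5), i.e. 5, 6, 7, … — the shift grows by one for each successive letter.
Reversing it on bgakq: b−5=w, g−6=a, a−7=t, k−8=c, q−9=h.

watch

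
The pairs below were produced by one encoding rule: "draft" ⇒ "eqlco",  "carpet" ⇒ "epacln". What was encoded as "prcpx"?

merge

The output letters match the input read backwards, each shifted +11: draft reversed is tfard. Two steps: reverse the string, then apply a Caesar shift of +11.
Undoing it on prcpx: shift back: p−11=e, r−11=g, c−11=r, p−11=e, x−11=m → egrem; then reverse → merge.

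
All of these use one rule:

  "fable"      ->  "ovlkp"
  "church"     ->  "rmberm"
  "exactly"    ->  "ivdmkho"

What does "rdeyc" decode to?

south

The output letters match the input read backwards, each shifted +10: fable reversed is elbaf. Two steps: reverse the string, then apply a Caesar shift of +10.
Decoding rdeyc: shift back: r−10=h, d−10=t, e−10=u, y−10=o, c−10=s → htuos; then reverse → south.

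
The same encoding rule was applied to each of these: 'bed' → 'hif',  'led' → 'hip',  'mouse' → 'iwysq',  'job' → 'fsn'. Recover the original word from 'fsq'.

Read the word backwards and shift each letter +4.
Decoding fsq: shift back: f−4=b, s−4=o, q−4=m → bom; then reverse → mob.

mob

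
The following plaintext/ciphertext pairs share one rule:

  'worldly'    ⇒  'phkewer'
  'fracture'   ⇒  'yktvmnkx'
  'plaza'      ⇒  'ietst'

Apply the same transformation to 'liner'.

ebgxk

Compare letters: w→p is +19, o→h is +19, r→k is +19 — a constant shift. This is a Caesar cipher with shift 19.
Applying it to liner: l+19=e, i+19=b, n+19=g, e+19=x, r+19=k.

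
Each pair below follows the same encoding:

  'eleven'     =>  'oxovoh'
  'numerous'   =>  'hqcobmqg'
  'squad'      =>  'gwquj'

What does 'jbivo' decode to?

drive

e(4)→o(14) and l(11)→x(23) fit y≡5x+20 (mod 26); the inverse of 5 mod 26 is 21. Each letter's alphabet position (a=0..z=25) is mapped through 5·x+20 mod 26 — an affine cipher.
Reversing it on jbivo: j(9)→21·(9−20)≡3=d; b(1)→21·(1−20)≡17=r; i(8)→21·(8−20)≡8=i; v(21)→21·(21−20)≡21=v; o(14)→21·(14−20)≡4=e (all mod 26).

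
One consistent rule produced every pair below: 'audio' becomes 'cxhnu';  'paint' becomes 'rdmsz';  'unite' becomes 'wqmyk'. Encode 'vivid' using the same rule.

Each letter shifts forward by (position + 2), i.e. 2, 3, 4, … — the shift grows by one for each successive letter.
On vivid: v+2=x, i+3=l, v+4=z, i+5=n, d+6=j.

xlznj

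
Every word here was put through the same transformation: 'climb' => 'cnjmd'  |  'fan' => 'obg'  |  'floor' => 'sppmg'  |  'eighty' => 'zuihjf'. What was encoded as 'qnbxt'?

swamp

Read the word backwards and shift each letter +1.
Undoing it on qnbxt: shift back: q−1=p, n−1=m, b−1=a, x−1=w, t−1=s → pmaws; then reverse → swamp.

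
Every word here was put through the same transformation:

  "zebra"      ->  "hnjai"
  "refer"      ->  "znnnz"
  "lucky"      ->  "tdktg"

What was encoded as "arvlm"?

Shifts by position in zebra: pos 0: z→h (+8), pos 1: e→n (+9), pos 2: b→j (+8), pos 3: r→a (+9) — repeating every 2. The shifts repeat in a cycle of length 2: positions 0,1,… shift by +8, +9, then the pattern repeats.
Decoding arvlm: a−8=s, r−9=i, v−8=n, l−9=c, m−8=e.

since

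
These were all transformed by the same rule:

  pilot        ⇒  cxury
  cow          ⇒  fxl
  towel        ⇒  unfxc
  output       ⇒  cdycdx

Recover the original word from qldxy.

The output letters match the input read backwards, each shifted +9: pilot reversed is tolip. The word is reversed, then every letter is shifted forward by 9.
Reversing it on qldxy: shift back: q−9=h, l−9=c, d−9=u, x−9=o, y−9=p → hcuop; then reverse → pouch.

pouch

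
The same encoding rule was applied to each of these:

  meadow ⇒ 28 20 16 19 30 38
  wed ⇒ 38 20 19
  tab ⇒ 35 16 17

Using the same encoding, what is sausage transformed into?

34 16 36 34 16 22 20

m is letter #13 and maps to 28: an offset of 15. Each letter is replaced by its alphabet position (a=1..z=26) + 15.
Applying it to sausage: s=19→34, a=1→16, u=21→36, s=19→34, a=1→16, g=7→22, e=5→20.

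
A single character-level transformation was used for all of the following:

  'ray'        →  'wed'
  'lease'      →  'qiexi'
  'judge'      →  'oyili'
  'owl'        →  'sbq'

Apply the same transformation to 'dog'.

isl

The shift depends on letter class: consonant r→w is +5, but vowel a→e is +4. The rule splits by letter class: vowels +4, consonants +5.
On dog: d(cons)+5=i, o(vowel)+4=s, g(cons)+5=l.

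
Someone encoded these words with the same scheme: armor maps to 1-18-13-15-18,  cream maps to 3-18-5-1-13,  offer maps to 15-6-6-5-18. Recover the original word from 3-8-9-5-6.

chief

a is letter #1 and maps to 1: an offset of 0. Letters become their 1-indexed alphabet positions: a=1 … z=26.
Undoing it on 3-8-9-5-6: 3=c, 8=h, 9=i, 5=e, 6=f.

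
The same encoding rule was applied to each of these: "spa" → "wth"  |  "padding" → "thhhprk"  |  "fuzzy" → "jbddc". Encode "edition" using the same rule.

The shift depends on letter class: consonant s→w is +4, but vowel a→h is +7. Vowels shift forward by 7 and consonants shift forward by 4.
On edition: e(vowel)+7=l, d(cons)+4=h, i(vowel)+7=p, t(cons)+4=x, i(vowel)+7=p, o(vowel)+7=v, n(cons)+4=r.

lhpxpvr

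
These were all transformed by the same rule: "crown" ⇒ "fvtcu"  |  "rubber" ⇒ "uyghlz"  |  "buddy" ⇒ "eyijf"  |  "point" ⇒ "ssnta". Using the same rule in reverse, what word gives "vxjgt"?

Each letter shifts forward by (position + 3), i.e. 3, 4, 5, … — the shift grows by one for each successive letter.
Undoing it on vxjgt: v−3=s, x−4=t, j−5=e, g−6=a, t−7=m.

steam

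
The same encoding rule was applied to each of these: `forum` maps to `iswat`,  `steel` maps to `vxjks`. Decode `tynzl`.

In forum: f→i is +3, o→s is +4, r→w is +5, u→a is +6 — the shift increases by 1 each position. The shift increases by 1 at each position, starting from +3: 3, 4, 5, ….
Reversing it on tynzl: t−3=q, y−4=u, n−5=i, z−6=t, l−7=e.

quite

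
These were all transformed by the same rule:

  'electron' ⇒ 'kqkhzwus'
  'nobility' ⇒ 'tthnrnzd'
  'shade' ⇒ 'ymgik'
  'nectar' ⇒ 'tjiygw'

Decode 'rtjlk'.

It's a Vigenère-style cipher with numeric key [6,5]: position i shifts by key[i mod 2].
Decoding rtjlk: r−6=l, t−5=o, j−6=d, l−5=g, k−6=e.

lodge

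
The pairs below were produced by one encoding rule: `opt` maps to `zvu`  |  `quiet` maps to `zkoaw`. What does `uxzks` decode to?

The output letters match the input read backwards, each shifted +6: opt reversed is tpo. Read the word backwards and shift each letter +6.
Reversing it on uxzks: shift back: u−6=o, x−6=r, z−6=t, k−6=e, s−6=m → ortem; then reverse → metro.

metro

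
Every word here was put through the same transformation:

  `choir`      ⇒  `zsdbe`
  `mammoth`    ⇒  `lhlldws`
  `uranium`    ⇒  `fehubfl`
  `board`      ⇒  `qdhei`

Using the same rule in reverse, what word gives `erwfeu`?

c(2)→z(25) and h(7)→s(18) fit y≡9x+7 (mod 26); the inverse of 9 mod 26 is 3. Treating letters as 0–25, the rule is x ↦ 9x + 7 (mod 26).
Undoing it on erwfeu: e(4)→3·(4−7)≡17=r; r(17)→3·(17−7)≡4=e; w(22)→3·(22−7)≡19=t; f(5)→3·(5−7)≡20=u; e(4)→3·(4−7)≡17=r; u(20)→3·(20−7)≡13=n (all mod 26).

return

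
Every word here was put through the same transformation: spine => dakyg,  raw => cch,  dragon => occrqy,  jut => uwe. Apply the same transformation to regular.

The rule splits by letter class: vowels +2, consonants +11.
For regular: r(cons)+11=c, e(vowel)+2=g, g(cons)+11=r, u(vowel)+2=w, l(cons)+11=w, a(vowel)+2=c, r(cons)+11=c.

cgrwwcc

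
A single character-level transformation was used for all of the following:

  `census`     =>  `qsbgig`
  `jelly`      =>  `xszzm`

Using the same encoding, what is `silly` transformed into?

gwzzm

Compare letters: c→q is +14, e→s is +14, n→b is +14 — a constant shift. Each letter is shifted forward by 14 in the alphabet (a Caesar shift of +14).
On silly: s+14=g, i+14=w, l+14=z, l+14=z, y+14=m.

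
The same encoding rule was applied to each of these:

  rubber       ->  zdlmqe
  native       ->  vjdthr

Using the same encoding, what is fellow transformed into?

nnvwaj

In rubber: r→z is +8, u→d is +9, b→l is +10, b→m is +11 — the shift increases by 1 each position. The shift increases by 1 at each position, starting from +8: 8, 9, 10, ….
For fellow: f+8=n, e+9=n, l+10=v, l+11=w, o+12=a, w+13=j.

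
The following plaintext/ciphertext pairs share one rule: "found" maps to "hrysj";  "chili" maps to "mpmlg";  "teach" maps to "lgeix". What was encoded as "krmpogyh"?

Read the word backwards and shift each letter +4.
Reversing it on krmpogyh: shift back: k−4=g, r−4=n, m−4=i, p−4=l, o−4=k, g−4=c, y−4=u, h−4=d → gnilkcud; then reverse → duckling.

duckling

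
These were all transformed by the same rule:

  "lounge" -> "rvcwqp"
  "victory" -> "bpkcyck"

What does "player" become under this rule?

In lounge: l→r is +6, o→v is +7, u→c is +8, n→w is +9 — the shift increases by 1 each position. The shift increases by 1 at each position, starting from +6: 6, 7, 8, ….
On player: p+6=v, l+7=s, a+8=i, y+9=h, e+10=o, r+11=c.

vsihoc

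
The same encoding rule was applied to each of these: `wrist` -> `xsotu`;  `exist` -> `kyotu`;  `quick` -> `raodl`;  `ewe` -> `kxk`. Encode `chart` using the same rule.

digsu

Two shifts are in play — +6 for a/e/i/o/u, +1 for every other letter.
For chart: c(cons)+1=d, h(cons)+1=i, a(vowel)+6=g, r(cons)+1=s, t(cons)+1=u.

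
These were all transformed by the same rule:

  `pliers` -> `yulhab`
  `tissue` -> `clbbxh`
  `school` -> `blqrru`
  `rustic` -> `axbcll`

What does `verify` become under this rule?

ehaloh

Two shifts are in play — +3 for a/e/i/o/u, +9 for every other letter.
Applying it to verify: v(cons)+9=e, e(vowel)+3=h, r(cons)+9=a, i(vowel)+3=l, f(cons)+9=o, y(cons)+9=h.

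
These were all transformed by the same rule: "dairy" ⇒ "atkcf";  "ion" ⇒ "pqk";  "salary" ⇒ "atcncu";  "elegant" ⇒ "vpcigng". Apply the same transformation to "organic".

ekpcitq

The output letters match the input read backwards, each shifted +2: dairy reversed is yriad. The word is reversed, then every letter is shifted forward by 2.
Applying it to organic: reverse → cinagro; then shift: c+2=e, i+2=k, n+2=p, a+2=c, g+2=i, r+2=t, o+2=q.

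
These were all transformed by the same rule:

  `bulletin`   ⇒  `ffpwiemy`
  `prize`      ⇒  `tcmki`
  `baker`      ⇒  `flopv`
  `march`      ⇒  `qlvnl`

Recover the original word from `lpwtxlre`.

Shifts by position in bulletin: pos 0: b→f (+4), pos 1: u→f (+11), pos 2: l→p (+4), pos 3: l→w (+11) — repeating every 2. It's a Vigenère-style cipher with numeric key [4,11]: position i shifts by key[i mod 2].
Undoing it on lpwtxlre: l−4=h, p−11=e, w−4=s, t−11=i, x−4=t, l−11=a, r−4=n, e−11=t.

hesitant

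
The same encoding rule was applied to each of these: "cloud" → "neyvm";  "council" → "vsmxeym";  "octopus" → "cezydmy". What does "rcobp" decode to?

fresh

The output letters match the input read backwards, each shifted +10: cloud reversed is duolc. Read the word backwards and shift each letter +10.
Decoding rcobp: shift back: r−10=h, c−10=s, o−10=e, b−10=r, p−10=f → hserf; then reverse → fresh.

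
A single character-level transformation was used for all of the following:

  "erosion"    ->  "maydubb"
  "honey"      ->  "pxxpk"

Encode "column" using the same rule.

kxvfya

In erosion: e→m is +8, r→a is +9, o→y is +10, s→d is +11 — the shift increases by 1 each position. Each letter shifts forward by (position + 8), i.e. 8, 9, 10, … — the shift grows by one for each successive letter.
For column: c+8=k, o+9=x, l+10=v, u+11=f, m+12=y, n+13=a.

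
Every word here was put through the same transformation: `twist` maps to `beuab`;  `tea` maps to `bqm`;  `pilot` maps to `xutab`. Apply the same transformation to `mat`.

umb

The shift depends on letter class: consonant t→b is +8, but vowel i→u is +12. Two shifts are in play — +12 for a/e/i/o/u, +8 for every other letter.
For mat: m(cons)+8=u, a(vowel)+12=m, t(cons)+8=b.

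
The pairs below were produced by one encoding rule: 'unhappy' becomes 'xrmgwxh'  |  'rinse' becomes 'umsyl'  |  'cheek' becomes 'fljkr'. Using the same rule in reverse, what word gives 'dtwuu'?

apron

In unhappy: u→x is +3, n→r is +4, h→m is +5, a→g is +6 — the shift increases by 1 each position. Each letter shifts forward by (position + 3), i.e. 3, 4, 5, … — the shift grows by one for each successive letter.
Decoding dtwuu: d−3=a, t−4=p, w−5=r, u−6=o, u−7=n.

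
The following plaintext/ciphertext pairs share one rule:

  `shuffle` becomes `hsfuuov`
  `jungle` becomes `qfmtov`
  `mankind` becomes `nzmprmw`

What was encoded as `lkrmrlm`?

opinion

Each pair mirrors across the alphabet (s↔h, h↔s, u↔f): positions sum to 25. Each letter is replaced by its mirror in the alphabet: a↔z, b↔y, c↔x, and so on (the Atbash cipher).
Decoding lkrmrlm: l↔o, k↔p, r↔i, m↔n, r↔i, l↔o, m↔n.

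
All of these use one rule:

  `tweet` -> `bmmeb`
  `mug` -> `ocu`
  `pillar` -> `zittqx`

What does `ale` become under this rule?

The output letters match the input read backwards, each shifted +8: tweet reversed is teewt. Read the word backwards and shift each letter +8.
For ale: reverse → ela; then shift: e+8=m, l+8=t, a+8=i.

mti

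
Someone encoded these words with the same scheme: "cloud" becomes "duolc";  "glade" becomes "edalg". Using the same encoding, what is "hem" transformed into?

meh

The output letters match the input read backwards: cloud reversed is duolc. The word is simply reversed.
On hem: reverse → meh.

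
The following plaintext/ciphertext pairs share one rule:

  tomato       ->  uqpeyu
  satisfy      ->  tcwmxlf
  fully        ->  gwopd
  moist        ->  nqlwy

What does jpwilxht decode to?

In tomato: t→u is +1, o→q is +2, m→p is +3, a→e is +4 — the shift increases by 1 each position. The shift increases by 1 at each position, starting from +1: 1, 2, 3, ….
Decoding jpwilxht: j−1=i, p−2=n, w−3=t, i−4=e, l−5=g, x−6=r, h−7=a, t−8=l.

integral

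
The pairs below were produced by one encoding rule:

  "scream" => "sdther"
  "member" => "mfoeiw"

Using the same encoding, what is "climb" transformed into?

cmkpf

In scream: s→s is +0, c→d is +1, r→t is +2, e→h is +3 — the shift increases by 1 each position. Letter i (0-indexed) is shifted by i+0, so successive shifts are 0, 1, 2, ….
Applying it to climb: c+0=c, l+1=m, i+2=k, m+3=p, b+4=f.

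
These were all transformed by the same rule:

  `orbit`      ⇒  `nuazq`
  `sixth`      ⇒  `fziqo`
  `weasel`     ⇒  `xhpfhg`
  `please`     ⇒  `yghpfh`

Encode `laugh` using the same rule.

Treating letters as 0–25, the rule is x ↦ 11x + 15 (mod 26).
On laugh: l(11)→11·11+15≡6=g; a(0)→11·0+15≡15=p; u(20)→11·20+15≡1=b; g(6)→11·6+15≡3=d; h(7)→11·7+15≡14=o (all mod 26).

gpbdo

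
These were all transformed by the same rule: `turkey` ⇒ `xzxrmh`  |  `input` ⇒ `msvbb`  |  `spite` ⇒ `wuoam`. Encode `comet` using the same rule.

gtslb

In turkey: t→x is +4, u→z is +5, r→x is +6, k→r is +7 — the shift increases by 1 each position. The shift increases by 1 at each position, starting from +4: 4, 5, 6, ….
For comet: c+4=g, o+5=t, m+6=s, e+7=l, t+8=b.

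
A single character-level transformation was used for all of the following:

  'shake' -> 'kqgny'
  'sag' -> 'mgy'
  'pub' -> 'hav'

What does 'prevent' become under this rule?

The output letters match the input read backwards, each shifted +6: shake reversed is ekahs. Read the word backwards and shift each letter +6.
On prevent: reverse → tneverp; then shift: t+6=z, n+6=t, e+6=k, v+6=b, e+6=k, r+6=x, p+6=v.

ztkbkxv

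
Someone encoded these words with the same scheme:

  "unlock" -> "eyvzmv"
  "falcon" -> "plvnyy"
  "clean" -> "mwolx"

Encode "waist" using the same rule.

Shifts by position in unlock: pos 0: u→e (+10), pos 1: n→y (+11), pos 2: l→v (+10), pos 3: o→z (+11) — repeating every 2. It's a Vigenère-style cipher with numeric key [10,11]: position i shifts by key[i mod 2].
On waist: w+10=g, a+11=l, i+10=s, s+11=d, t+10=d.

glsdd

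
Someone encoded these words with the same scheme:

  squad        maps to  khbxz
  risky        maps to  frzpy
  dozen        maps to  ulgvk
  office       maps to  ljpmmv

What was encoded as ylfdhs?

Read the word backwards and shift each letter +7.
Reversing it on ylfdhs: shift back: y−7=r, l−7=e, f−7=y, d−7=w, h−7=a, s−7=l → reywal; then reverse → lawyer.

lawyer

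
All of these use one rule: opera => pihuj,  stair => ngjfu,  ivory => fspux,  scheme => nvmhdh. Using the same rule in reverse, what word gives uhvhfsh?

This is an affine cipher: with a=0,…,z=25, each position x becomes (19x+9) mod 26.
Reversing it on uhvhfsh: u(20)→11·(20−9)≡17=r; h(7)→11·(7−9)≡4=e; v(21)→11·(21−9)≡2=c; h(7)→11·(7−9)≡4=e; f(5)→11·(5−9)≡8=i; s(18)→11·(18−9)≡21=v; h(7)→11·(7−9)≡4=e (all mod 26).

receive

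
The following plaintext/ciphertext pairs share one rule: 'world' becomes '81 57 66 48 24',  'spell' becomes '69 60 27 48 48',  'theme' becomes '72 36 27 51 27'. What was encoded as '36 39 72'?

hit

w(#23)→81 and o(#15)→57: differences scale by 3, so n = 3·pos + 12. Each letter becomes 3×(its alphabet position, a=1..z=26) + 12.
Decoding 36 39 72: 36→(36−12)÷3=8=h, 39→(39−12)÷3=9=i, 72→(72−12)÷3=20=t.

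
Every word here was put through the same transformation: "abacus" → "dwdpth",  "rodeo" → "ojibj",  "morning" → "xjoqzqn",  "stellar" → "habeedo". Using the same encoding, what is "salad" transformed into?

a(0)→d(3) and b(1)→w(22) fit y≡19x+3 (mod 26); the inverse of 19 mod 26 is 11. This is an affine cipher: with a=0,…,z=25, each position x becomes (19x+3) mod 26.
On salad: s(18)→19·18+3≡7=h; a(0)→19·0+3≡3=d; l(11)→19·11+3≡4=e; a(0)→19·0+3≡3=d; d(3)→19·3+3≡8=i (all mod 26).

hdedi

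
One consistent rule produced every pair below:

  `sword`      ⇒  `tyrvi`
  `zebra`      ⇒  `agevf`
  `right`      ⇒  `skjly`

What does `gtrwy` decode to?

frost

Letter i (0-indexed) is shifted by i+1, so successive shifts are 1, 2, 3, ….
Decoding gtrwy: g−1=f, t−2=r, r−3=o, w−4=s, y−5=t.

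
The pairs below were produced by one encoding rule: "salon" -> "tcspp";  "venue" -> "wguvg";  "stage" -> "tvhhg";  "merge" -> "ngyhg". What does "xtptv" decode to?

It's a Vigenère-style cipher with numeric key [1,2,7]: position i shifts by key[i mod 3].
Decoding xtptv: x−1=w, t−2=r, p−7=i, t−1=s, v−2=t.

wrist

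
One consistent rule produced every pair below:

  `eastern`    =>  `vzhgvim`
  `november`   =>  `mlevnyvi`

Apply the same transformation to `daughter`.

Each pair mirrors across the alphabet (e↔v, a↔z, s↔h): positions sum to 25. Letters are reflected about the middle of the alphabet (position → 25−position): Atbash.
On daughter: d↔w, a↔z, u↔f, g↔t, h↔s, t↔g, e↔v, r↔i.

wzftsgvi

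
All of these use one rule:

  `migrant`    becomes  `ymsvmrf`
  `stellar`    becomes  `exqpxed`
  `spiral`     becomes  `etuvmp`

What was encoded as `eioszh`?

second

Shifts by position in migrant: pos 0: m→y (+12), pos 1: i→m (+4), pos 2: g→s (+12), pos 3: r→v (+4) — repeating every 2. A repeating key of period 2 is used — shifts +12, +4 over and over.
Undoing it on eioszh: e−12=s, i−4=e, o−12=c, s−4=o, z−12=n, h−4=d.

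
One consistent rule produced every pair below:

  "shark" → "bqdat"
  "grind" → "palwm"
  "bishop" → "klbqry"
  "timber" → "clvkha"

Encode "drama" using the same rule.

The shift depends on letter class: consonant s→b is +9, but vowel a→d is +3. Two shifts are in play — +3 for a/e/i/o/u, +9 for every other letter.
For drama: d(cons)+9=m, r(cons)+9=a, a(vowel)+3=d, m(cons)+9=v, a(vowel)+3=d.

madvd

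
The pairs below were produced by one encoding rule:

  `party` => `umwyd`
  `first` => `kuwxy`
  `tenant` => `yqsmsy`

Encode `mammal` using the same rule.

The shift depends on letter class: consonant p→u is +5, but vowel a→m is +12. Two shifts are in play — +12 for a/e/i/o/u, +5 for every other letter.
Applying it to mammal: m(cons)+5=r, a(vowel)+12=m, m(cons)+5=r, m(cons)+5=r, a(vowel)+12=m, l(cons)+5=q.

rmrrmq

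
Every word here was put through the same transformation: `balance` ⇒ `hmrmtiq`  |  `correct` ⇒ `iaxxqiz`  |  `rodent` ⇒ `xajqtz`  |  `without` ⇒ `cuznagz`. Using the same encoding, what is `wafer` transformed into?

cmlqx

The rule splits by letter class: vowels +12, consonants +6.
On wafer: w(cons)+6=c, a(vowel)+12=m, f(cons)+6=l, e(vowel)+12=q, r(cons)+6=x.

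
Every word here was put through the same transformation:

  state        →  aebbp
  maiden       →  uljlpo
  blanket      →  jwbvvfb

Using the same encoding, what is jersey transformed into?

Shifts by position in state: pos 0: s→a (+8), pos 1: t→e (+11), pos 2: a→b (+1), pos 3: t→b (+8), pos 4: e→p (+11) — repeating every 3. It's a Vigenère-style cipher with numeric key [8,11,1]: position i shifts by key[i mod 3].
On jersey: j+8=r, e+11=p, r+1=s, s+8=a, e+11=p, y+1=z.

rpsapz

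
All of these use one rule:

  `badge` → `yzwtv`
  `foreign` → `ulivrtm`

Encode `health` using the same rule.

svzogs

Each letter is replaced by its mirror in the alphabet: a↔z, b↔y, c↔x, and so on (the Atbash cipher).
For health: h↔s, e↔v, a↔z, l↔o, t↔g, h↔s.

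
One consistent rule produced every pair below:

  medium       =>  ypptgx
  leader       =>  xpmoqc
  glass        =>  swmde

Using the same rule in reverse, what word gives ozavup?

Shifts by position in medium: pos 0: m→y (+12), pos 1: e→p (+11), pos 2: d→p (+12), pos 3: i→t (+11) — repeating every 2. The shifts repeat in a cycle of length 2: positions 0,1,… shift by +12, +11, then the pattern repeats.
Reversing it on ozavup: o−12=c, z−11=o, a−12=o, v−11=k, u−12=i, p−11=e.

cookie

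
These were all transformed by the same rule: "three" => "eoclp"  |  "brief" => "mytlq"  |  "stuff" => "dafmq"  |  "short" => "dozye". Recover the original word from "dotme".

shift

It's a Vigenère-style cipher with numeric key [11,7]: position i shifts by key[i mod 2].
Reversing it on dotme: d−11=s, o−7=h, t−11=i, m−7=f, e−11=t.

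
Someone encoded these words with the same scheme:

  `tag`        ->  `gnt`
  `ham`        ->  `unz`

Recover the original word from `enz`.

ram

It's a constant shift of +13 (ROT13).
Reversing it on enz: e−13=r, n−13=a, z−13=m.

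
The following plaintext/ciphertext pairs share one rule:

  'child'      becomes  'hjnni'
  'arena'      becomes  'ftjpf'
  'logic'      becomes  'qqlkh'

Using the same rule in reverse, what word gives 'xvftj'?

stare

Shifts by position in child: pos 0: c→h (+5), pos 1: h→j (+2), pos 2: i→n (+5), pos 3: l→n (+2) — repeating every 2. The shifts repeat in a cycle of length 2: positions 0,1,… shift by +5, +2, then the pattern repeats.
Undoing it on xvftj: x−5=s, v−2=t, f−5=a, t−2=r, j−5=e.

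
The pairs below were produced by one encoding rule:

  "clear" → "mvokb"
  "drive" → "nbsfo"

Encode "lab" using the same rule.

This is a Caesar cipher with shift 10.
Applying it to lab: l+10=v, a+10=k, b+10=l.

vkl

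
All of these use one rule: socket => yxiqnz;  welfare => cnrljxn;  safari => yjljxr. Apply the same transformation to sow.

The shift depends on letter class: consonant s→y is +6, but vowel o→x is +9. Two shifts are in play — +9 for a/e/i/o/u, +6 for every other letter.
For sow: s(cons)+6=y, o(vowel)+9=x, w(cons)+6=c.

yxc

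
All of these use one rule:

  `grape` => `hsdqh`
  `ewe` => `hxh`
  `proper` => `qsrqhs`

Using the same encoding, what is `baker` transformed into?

cdlhs

The shift depends on letter class: consonant g→h is +1, but vowel a→d is +3. Two shifts are in play — +3 for a/e/i/o/u, +1 for every other letter.
On baker: b(cons)+1=c, a(vowel)+3=d, k(cons)+1=l, e(vowel)+3=h, r(cons)+1=s.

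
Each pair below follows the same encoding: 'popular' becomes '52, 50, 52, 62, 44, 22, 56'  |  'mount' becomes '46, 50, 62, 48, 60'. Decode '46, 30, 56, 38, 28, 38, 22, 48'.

p(#16)→52 and o(#15)→50: differences scale by 2, so n = 2·pos + 20. The formula is n = 2×(alphabet index, a=1) + 20.
Undoing it on 46, 30, 56, 38, 28, 38, 22, 48: 46→(46−20)÷2=13=m, 30→(30−20)÷2=5=e, 56→(56−20)÷2=18=r, 38→(38−20)÷2=9=i, 28→(28−20)÷2=4=d, 38→(38−20)÷2=9=i, 22→(22−20)÷2=1=a, 48→(48−20)÷2=14=n.

meridian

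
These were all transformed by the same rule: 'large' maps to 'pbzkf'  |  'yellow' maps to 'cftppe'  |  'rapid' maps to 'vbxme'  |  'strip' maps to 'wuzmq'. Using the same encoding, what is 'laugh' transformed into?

Shifts by position in large: pos 0: l→p (+4), pos 1: a→b (+1), pos 2: r→z (+8), pos 3: g→k (+4), pos 4: e→f (+1) — repeating every 3. A repeating key of period 3 is used — shifts +4, +1, +8 over and over.
On laugh: l+4=p, a+1=b, u+8=c, g+4=k, h+1=i.

pbcki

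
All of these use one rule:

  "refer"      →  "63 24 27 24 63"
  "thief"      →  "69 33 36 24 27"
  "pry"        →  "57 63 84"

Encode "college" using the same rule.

18 54 45 45 24 30 24

r(#18)→63 and e(#5)→24: differences scale by 3, so n = 3·pos + 9. With a=1..z=26, the number is 3·pos + 9.
Applying it to college: c=3→18, o=15→54, l=12→45, l=12→45, e=5→24, g=7→30, e=5→24.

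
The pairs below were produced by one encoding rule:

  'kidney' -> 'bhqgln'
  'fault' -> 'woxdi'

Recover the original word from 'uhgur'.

The output letters match the input read backwards, each shifted +3: kidney reversed is yendik. Two steps: reverse the string, then apply a Caesar shift of +3.
Reversing it on uhgur: shift back: u−3=r, h−3=e, g−3=d, u−3=r, r−3=o → redro; then reverse → order.

order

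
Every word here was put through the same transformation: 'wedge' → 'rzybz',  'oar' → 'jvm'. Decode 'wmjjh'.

broom

Compare letters: w→r is +21, e→z is +21, d→y is +21 — a constant shift. It's a constant shift of +21 (ROT21).
Undoing it on wmjjh: w−21=b, m−21=r, j−21=o, j−21=o, h−21=m.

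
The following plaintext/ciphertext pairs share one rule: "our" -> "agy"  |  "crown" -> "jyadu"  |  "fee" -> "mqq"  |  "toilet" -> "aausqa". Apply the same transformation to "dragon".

Vowels shift forward by 12 and consonants shift forward by 7.
Applying it to dragon: d(cons)+7=k, r(cons)+7=y, a(vowel)+12=m, g(cons)+7=n, o(vowel)+12=a, n(cons)+7=u.

kymnau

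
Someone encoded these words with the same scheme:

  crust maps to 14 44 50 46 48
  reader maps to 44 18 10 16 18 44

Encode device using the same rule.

16 18 52 26 14 18

c(#3)→14 and r(#18)→44: differences scale by 2, so n = 2·pos + 8. The formula is n = 2×(alphabet index, a=1) + 8.
Applying it to device: d=4→16, e=5→18, v=22→52, i=9→26, c=3→14, e=5→18.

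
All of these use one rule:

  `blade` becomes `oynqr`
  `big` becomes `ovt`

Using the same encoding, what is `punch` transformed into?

chapu

This is a Caesar cipher with shift 13.
Applying it to punch: p+13=c, u+13=h, n+13=a, c+13=p, h+13=u.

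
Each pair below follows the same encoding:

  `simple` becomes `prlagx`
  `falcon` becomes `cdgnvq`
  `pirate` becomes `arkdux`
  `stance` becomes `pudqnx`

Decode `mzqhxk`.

Treating letters as 0–25, the rule is x ↦ 5x + 3 (mod 26).
Undoing it on mzqhxk: m(12)→21·(12−3)≡7=h; z(25)→21·(25−3)≡20=u; q(16)→21·(16−3)≡13=n; h(7)→21·(7−3)≡6=g; x(23)→21·(23−3)≡4=e; k(10)→21·(10−3)≡17=r (all mod 26).

hunger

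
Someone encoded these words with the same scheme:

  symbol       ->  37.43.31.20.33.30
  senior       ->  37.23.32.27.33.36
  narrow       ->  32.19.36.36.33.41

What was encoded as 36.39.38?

s is letter #19 and maps to 37: an offset of 18. Each letter is replaced by its alphabet position (a=1..z=26) + 18.
Decoding 36.39.38: 36→(36−18)÷1=18=r, 39→(39−18)÷1=21=u, 38→(38−18)÷1=20=t.

rut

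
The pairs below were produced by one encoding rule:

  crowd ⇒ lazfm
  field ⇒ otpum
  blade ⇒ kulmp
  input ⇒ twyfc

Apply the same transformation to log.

The shift depends on letter class: consonant c→l is +9, but vowel o→z is +11. Vowels shift forward by 11 and consonants shift forward by 9.
On log: l(cons)+9=u, o(vowel)+11=z, g(cons)+9=p.

uzp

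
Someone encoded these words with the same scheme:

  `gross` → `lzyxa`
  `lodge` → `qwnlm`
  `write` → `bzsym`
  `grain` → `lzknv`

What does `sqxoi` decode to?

ninja

A repeating key of period 3 is used — shifts +5, +8, +10 over and over.
Decoding sqxoi: s−5=n, q−8=i, x−10=n, o−5=j, i−8=a.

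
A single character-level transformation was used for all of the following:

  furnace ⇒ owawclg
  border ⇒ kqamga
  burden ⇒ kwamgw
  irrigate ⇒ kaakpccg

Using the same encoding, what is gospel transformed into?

pqbygu

Two shifts are in play — +2 for a/e/i/o/u, +9 for every other letter.
For gospel: g(cons)+9=p, o(vowel)+2=q, s(cons)+9=b, p(cons)+9=y, e(vowel)+2=g, l(cons)+9=u.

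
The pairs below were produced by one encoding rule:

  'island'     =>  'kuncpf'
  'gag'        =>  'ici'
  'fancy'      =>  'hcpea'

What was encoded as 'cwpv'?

Compare letters: i→k is +2, s→u is +2, l→n is +2 — a constant shift. Every letter moves 2 places later in the alphabet, wrapping around z→a.
Decoding cwpv: c−2=a, w−2=u, p−2=n, v−2=t.

aunt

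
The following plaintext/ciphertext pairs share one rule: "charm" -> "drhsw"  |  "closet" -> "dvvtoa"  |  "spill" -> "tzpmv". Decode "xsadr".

Shifts by position in charm: pos 0: c→d (+1), pos 1: h→r (+10), pos 2: a→h (+7), pos 3: r→s (+1), pos 4: m→w (+10) — repeating every 3. The shifts repeat in a cycle of length 3: positions 0,1,… shift by +1, +10, +7, then the pattern repeats.
Reversing it on xsadr: x−1=w, s−10=i, a−7=t, d−1=c, r−10=h.

witch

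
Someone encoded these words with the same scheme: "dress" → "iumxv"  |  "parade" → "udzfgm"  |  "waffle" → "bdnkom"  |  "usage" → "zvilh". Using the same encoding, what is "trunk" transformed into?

Shifts by position in dress: pos 0: d→i (+5), pos 1: r→u (+3), pos 2: e→m (+8), pos 3: s→x (+5), pos 4: s→v (+3) — repeating every 3. A repeating key of period 3 is used — shifts +5, +3, +8 over and over.
Applying it to trunk: t+5=y, r+3=u, u+8=c, n+5=s, k+3=n.

yucsn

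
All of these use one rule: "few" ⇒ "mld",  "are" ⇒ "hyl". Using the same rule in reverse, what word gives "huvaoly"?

It's a constant shift of +7 (ROT7).
Reversing it on huvaoly: h−7=a, u−7=n, v−7=o, a−7=t, o−7=h, l−7=e, y−7=r.

another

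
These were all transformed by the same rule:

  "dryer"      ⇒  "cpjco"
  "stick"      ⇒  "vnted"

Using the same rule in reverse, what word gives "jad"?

spy

The output letters match the input read backwards, each shifted +11: dryer reversed is reyrd. Read the word backwards and shift each letter +11.
Decoding jad: shift back: j−11=y, a−11=p, d−11=s → yps; then reverse → spy.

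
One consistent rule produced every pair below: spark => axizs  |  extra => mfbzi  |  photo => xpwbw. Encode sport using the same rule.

It's a constant shift of +8 (ROT8).
For sport: s+8=a, p+8=x, o+8=w, r+8=z, t+8=b.

axwzb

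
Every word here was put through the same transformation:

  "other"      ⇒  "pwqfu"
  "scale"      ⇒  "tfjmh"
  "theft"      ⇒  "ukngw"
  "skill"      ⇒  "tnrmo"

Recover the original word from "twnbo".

steal

Shifts by position in other: pos 0: o→p (+1), pos 1: t→w (+3), pos 2: h→q (+9), pos 3: e→f (+1), pos 4: r→u (+3) — repeating every 3. It's a Vigenère-style cipher with numeric key [1,3,9]: position i shifts by key[i mod 3].
Reversing it on twnbo: t−1=s, w−3=t, n−9=e, b−1=a, o−3=l.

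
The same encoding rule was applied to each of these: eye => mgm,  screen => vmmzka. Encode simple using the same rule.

The output letters match the input read backwards, each shifted +8: eye reversed is eye. Read the word backwards and shift each letter +8.
Applying it to simple: reverse → elpmis; then shift: e+8=m, l+8=t, p+8=x, m+8=u, i+8=q, s+8=a.

mtxuqa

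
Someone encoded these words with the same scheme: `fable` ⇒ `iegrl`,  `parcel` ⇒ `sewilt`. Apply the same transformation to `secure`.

Each letter shifts forward by (position + 3), i.e. 3, 4, 5, … — the shift grows by one for each successive letter.
On secure: s+3=v, e+4=i, c+5=h, u+6=a, r+7=y, e+8=m.

vihaym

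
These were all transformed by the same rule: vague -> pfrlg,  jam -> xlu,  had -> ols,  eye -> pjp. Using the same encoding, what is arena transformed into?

The output letters match the input read backwards, each shifted +11: vague reversed is eugav. Two steps: reverse the string, then apply a Caesar shift of +11.
For arena: reverse → anera; then shift: a+11=l, n+11=y, e+11=p, r+11=c, a+11=l.

lypcl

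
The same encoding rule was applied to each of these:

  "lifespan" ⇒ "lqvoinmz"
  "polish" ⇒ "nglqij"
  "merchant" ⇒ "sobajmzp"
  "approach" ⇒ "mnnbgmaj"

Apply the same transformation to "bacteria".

tmapobqm

l(11)→l(11) and i(8)→q(16) fit y≡7x+12 (mod 26); the inverse of 7 mod 26 is 15. Each letter's alphabet position (a=0..z=25) is mapped through 7·x+12 mod 26 — an affine cipher.
Applying it to bacteria: b(1)→7·1+12≡19=t; a(0)→7·0+12≡12=m; c(2)→7·2+12≡0=a; t(19)→7·19+12≡15=p; e(4)→7·4+12≡14=o; r(17)→7·17+12≡1=b; i(8)→7·8+12≡16=q; a(0)→7·0+12≡12=m (all mod 26).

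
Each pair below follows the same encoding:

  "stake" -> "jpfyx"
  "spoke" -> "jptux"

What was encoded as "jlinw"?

Two steps: reverse the string, then apply a Caesar shift of +5.
Decoding jlinw: shift back: j−5=e, l−5=g, i−5=d, n−5=i, w−5=r → egdir; then reverse → ridge.

ridge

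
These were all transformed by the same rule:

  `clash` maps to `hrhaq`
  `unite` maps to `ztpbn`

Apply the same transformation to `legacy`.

In clash: c→h is +5, l→r is +6, a→h is +7, s→a is +8 — the shift increases by 1 each position. Each letter shifts forward by (position + 5), i.e. 5, 6, 7, … — the shift grows by one for each successive letter.
Applying it to legacy: l+5=q, e+6=k, g+7=n, a+8=i, c+9=l, y+10=i.

qknili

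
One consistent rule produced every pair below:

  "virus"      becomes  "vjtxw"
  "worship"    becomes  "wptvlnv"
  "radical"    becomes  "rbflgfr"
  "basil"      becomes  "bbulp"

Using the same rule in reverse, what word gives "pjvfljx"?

pitcher

In virus: v→v is +0, i→j is +1, r→t is +2, u→x is +3 — the shift increases by 1 each position. Each letter shifts forward by its position index (0, 1, 2, …) — the shift grows by one for each successive letter.
Decoding pjvfljx: p−0=p, j−1=i, v−2=t, f−3=c, l−4=h, j−5=e, x−6=r.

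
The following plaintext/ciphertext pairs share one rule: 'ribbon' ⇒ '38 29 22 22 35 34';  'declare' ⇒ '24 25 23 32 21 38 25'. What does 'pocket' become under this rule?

36 35 23 31 25 40

r is letter #18 and maps to 38: an offset of 20. Each letter is replaced by its alphabet position (a=1..z=26) + 20.
Applying it to pocket: p=16→36, o=15→35, c=3→23, k=11→31, e=5→25, t=20→40.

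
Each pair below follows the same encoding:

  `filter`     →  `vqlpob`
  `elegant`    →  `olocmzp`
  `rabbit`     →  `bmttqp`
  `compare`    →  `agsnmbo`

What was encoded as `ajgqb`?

f(5)→v(21) and i(8)→q(16) fit y≡7x+12 (mod 26); the inverse of 7 mod 26 is 15. Each letter's alphabet position (a=0..z=25) is mapped through 7·x+12 mod 26 — an affine cipher.
Decoding ajgqb: a(0)→15·(0−12)≡2=c; j(9)→15·(9−12)≡7=h; g(6)→15·(6−12)≡14=o; q(16)→15·(16−12)≡8=i; b(1)→15·(1−12)≡17=r (all mod 26).

choir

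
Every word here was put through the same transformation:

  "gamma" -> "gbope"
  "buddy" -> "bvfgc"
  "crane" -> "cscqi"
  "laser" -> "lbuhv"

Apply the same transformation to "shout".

The shift increases by 1 at each position, starting from +0: 0, 1, 2, ….
Applying it to shout: s+0=s, h+1=i, o+2=q, u+3=x, t+4=x.

siqxx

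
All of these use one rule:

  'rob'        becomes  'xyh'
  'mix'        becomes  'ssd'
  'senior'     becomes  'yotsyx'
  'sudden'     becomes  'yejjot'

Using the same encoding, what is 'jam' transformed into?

The shift depends on letter class: consonant r→x is +6, but vowel o→y is +10. Two shifts are in play — +10 for a/e/i/o/u, +6 for every other letter.
On jam: j(cons)+6=p, a(vowel)+10=k, m(cons)+6=s.

pks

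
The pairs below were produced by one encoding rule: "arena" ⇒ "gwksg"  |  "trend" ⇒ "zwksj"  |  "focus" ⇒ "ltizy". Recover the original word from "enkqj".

yield

Shifts by position in arena: pos 0: a→g (+6), pos 1: r→w (+5), pos 2: e→k (+6), pos 3: n→s (+5) — repeating every 2. It's a Vigenère-style cipher with numeric key [6,5]: position i shifts by key[i mod 2].
Undoing it on enkqj: e−6=y, n−5=i, k−6=e, q−5=l, j−6=d.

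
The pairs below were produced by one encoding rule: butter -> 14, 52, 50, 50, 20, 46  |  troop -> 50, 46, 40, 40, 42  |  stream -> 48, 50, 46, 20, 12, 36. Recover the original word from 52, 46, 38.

urn

b(#2)→14 and u(#21)→52: differences scale by 2, so n = 2·pos + 10. Each letter becomes 2×(its alphabet position, a=1..z=26) + 10.
Reversing it on 52, 46, 38: 52→(52−10)÷2=21=u, 46→(46−10)÷2=18=r, 38→(38−10)÷2=14=n.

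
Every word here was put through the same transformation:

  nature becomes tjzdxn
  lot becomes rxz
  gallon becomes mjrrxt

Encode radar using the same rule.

xjjjx

The shift depends on letter class: consonant n→t is +6, but vowel a→j is +9. Vowels shift forward by 9 and consonants shift forward by 6.
On radar: r(cons)+6=x, a(vowel)+9=j, d(cons)+6=j, a(vowel)+9=j, r(cons)+6=x.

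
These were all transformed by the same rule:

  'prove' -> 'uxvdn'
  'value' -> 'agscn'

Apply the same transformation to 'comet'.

hutmc

Letter i (0-indexed) is shifted by i+5, so successive shifts are 5, 6, 7, ….
On comet: c+5=h, o+6=u, m+7=t, e+8=m, t+9=c.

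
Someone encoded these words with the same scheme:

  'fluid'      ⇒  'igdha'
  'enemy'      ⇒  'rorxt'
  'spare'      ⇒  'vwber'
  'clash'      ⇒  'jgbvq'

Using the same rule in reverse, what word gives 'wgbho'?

plain

f(5)→i(8) and l(11)→g(6) fit y≡17x+1 (mod 26); the inverse of 17 mod 26 is 23. Each letter's alphabet position (a=0..z=25) is mapped through 17·x+1 mod 26 — an affine cipher.
Decoding wgbho: w(22)→23·(22−1)≡15=p; g(6)→23·(6−1)≡11=l; b(1)→23·(1−1)≡0=a; h(7)→23·(7−1)≡8=i; o(14)→23·(14−1)≡13=n (all mod 26).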